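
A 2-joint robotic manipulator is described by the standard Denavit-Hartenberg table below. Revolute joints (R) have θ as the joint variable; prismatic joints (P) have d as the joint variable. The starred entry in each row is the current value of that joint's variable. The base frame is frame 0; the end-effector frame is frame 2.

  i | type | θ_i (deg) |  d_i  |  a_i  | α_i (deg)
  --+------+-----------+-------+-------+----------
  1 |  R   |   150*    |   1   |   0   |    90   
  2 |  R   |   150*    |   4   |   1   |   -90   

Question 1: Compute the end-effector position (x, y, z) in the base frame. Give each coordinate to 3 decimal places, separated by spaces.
2.750 3.031 1.500

after link 1: o_1 = (0.0000, 0.0000, 1.0000)
after link 2: o_2 = (2.7500, 3.0311, 1.5000)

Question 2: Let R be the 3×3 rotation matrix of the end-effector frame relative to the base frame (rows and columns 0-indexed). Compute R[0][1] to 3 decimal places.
-0.500

End-effector y-axis (col 1 of R) = (-0.5000,-0.8660,-0.0000)
R[0][1] = -0.5000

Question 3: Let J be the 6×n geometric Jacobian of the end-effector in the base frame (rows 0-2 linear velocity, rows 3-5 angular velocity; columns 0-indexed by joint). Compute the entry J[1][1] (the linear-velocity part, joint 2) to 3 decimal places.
-0.250

axis z_1 = (0.5000,0.8660,0.0000); lever o_n−o_1 = (2.7500,3.0311,0.5000)
cross product → J_v[:, 1] = (0.4330,-0.2500,-0.8660)
J_ω[:, 1] = z_1
entry J[1][1] = -0.2500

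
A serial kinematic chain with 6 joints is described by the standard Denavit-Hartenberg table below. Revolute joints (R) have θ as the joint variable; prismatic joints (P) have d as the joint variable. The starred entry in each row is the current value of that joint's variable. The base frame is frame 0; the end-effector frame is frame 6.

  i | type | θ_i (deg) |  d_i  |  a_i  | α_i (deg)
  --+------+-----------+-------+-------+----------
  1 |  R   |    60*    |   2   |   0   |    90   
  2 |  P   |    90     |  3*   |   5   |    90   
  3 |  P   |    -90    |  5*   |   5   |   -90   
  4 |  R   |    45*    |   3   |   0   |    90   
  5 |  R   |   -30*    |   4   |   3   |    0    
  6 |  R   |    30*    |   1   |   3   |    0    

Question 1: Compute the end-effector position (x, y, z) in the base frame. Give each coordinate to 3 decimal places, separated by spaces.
-5.933 8.711 8.500

after link 1: o_1 = (0.0000, 0.0000, 2.0000)
after link 2: o_2 = (2.5981, -1.5000, 7.0000)
after link 3: o_3 = (0.7679, 5.3301, 7.0000)
after link 4: o_4 = (0.7679, 5.3301, 10.0000)
after link 5: o_5 = (-2.7769, 8.5214, 8.5000)
after link 6: o_6 = (-5.9335, 8.7109, 8.5000)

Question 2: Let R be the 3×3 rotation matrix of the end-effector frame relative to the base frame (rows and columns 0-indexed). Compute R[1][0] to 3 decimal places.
-0.259

End-effector x-axis (col 0 of R) = (-0.9659,-0.2588,0.0000)
R[1][0] = -0.2588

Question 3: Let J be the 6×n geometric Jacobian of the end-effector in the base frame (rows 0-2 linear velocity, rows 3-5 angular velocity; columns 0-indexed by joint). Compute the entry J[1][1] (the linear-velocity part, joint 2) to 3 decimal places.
prismatic axis z_1 = (0.8660,-0.5000,0.0000)
J_v[:, 1] = z_1; J_ω[:, 1] = (0,0,0)
entry J[1][1] = -0.5000

-0.500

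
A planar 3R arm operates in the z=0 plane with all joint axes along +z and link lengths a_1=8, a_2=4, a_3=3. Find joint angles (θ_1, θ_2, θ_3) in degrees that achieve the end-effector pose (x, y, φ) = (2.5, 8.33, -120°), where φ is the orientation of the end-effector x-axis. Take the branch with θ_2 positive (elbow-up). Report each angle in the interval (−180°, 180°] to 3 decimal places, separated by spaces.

wrist centre = target − a_3·(cos φ, sin φ) = (4.0000, 10.9281)
cos θ_2 = (135.4228−8²−4²)/(2·8·4) = 0.8660; θ_2 = 30.0050° (elbow-up)
β = atan2(10.9281,4.0000) = 69.8959°; ψ = atan2(2.0003,11.4639) = 9.8977°
θ_1 = β − ψ = 59.9982°
θ_3 = φ − θ_1 − θ_2 = 149.9968° (wrapped to (-180°,180°])

59.998 30.005 149.997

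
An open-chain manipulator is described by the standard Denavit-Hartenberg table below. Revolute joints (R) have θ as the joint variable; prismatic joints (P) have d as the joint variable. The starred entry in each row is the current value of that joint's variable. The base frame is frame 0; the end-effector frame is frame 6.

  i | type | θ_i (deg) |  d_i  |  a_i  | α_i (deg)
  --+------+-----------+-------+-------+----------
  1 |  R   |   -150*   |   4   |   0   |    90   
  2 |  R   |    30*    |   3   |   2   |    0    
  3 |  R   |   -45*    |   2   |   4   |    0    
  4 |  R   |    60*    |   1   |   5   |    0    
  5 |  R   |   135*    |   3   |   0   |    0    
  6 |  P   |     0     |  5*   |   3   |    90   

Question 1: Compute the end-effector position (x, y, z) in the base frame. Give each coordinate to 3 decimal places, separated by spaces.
-12.310 9.059 7.500

after link 1: o_1 = (0.0000, 0.0000, 4.0000)
after link 2: o_2 = (-3.0000, 1.7321, 5.0000)
after link 3: o_3 = (-7.3461, 1.5322, 3.9647)
after link 4: o_4 = (-10.9079, 0.6305, 7.5003)
after link 5: o_5 = (-12.4079, 3.2286, 7.5003)
after link 6: o_6 = (-12.3099, 9.0587, 7.5003)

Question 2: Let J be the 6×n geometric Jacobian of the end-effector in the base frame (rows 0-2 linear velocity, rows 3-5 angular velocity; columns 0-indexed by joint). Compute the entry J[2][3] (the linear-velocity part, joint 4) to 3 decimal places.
0.536

axis z_3 = (-0.5000,0.8660,0.0000); lever o_n−o_3 = (-4.9638,7.5265,3.5355)
cross product → J_v[:, 3] = (3.0619,1.7678,0.5355)
J_ω[:, 3] = z_3
entry J[2][3] = 0.5355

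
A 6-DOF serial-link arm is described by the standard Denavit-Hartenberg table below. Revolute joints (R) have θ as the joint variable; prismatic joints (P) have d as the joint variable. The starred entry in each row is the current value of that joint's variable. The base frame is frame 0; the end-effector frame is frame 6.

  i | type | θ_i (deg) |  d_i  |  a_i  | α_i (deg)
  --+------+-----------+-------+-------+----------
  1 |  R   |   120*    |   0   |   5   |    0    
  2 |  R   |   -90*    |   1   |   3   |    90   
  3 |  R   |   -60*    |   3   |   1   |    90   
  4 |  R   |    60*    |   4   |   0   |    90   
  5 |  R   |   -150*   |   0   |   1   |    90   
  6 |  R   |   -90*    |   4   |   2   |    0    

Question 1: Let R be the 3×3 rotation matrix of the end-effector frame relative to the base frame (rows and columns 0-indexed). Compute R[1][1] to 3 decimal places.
0.758

End-effector y-axis (col 1 of R) = (-0.1875,0.7578,0.6250)
R[1][1] = 0.7578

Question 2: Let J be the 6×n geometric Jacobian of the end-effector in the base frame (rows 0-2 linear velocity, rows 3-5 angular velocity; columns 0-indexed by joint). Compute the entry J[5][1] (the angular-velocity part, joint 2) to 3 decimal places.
1.000

axis z_1 = (0.0000,0.0000,1.0000); lever o_n−o_1 = (-2.8035,-3.3714,-0.6071)
cross product → J_v[:, 1] = (3.3714,-2.8035,0.0000)
J_ω[:, 1] = z_1
entry J[5][1] = 1.0000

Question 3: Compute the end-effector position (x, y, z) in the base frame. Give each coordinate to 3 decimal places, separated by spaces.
-5.304 0.959 -0.607

after link 1: o_1 = (-2.5000, 4.3301, 0.0000)
after link 2: o_2 = (0.0981, 5.8301, 1.0000)
after link 3: o_3 = (2.0311, 3.4821, 0.1340)
after link 4: o_4 = (-0.9689, 1.7500, -1.8660)
after link 5: o_5 = (-1.1564, 2.5078, -1.2410)
after link 6: o_6 = (-5.3035, 0.9587, -0.6071)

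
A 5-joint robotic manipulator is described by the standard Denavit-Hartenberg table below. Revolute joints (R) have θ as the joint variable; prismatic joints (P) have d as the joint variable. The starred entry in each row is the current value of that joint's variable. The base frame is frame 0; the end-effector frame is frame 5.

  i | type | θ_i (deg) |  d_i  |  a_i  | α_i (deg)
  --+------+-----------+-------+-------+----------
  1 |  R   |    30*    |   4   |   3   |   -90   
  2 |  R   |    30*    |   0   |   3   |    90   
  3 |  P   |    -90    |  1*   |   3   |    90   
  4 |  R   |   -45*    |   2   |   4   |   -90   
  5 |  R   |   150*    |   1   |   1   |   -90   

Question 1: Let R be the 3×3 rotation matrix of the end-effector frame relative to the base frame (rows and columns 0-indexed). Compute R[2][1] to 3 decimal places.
-0.612

End-effector y-axis (col 1 of R) = (-0.6597,0.4356,-0.6124)
R[2][1] = -0.6124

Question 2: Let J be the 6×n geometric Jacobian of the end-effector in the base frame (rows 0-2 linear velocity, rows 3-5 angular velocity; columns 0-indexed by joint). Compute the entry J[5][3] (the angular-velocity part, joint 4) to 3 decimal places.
0.500

axis z_3 = (-0.7500,-0.4330,0.5000); lever o_n−o_3 = (-0.3168,-3.5583,-0.5568)
cross product → J_v[:, 3] = (2.0202,-0.5760,2.5315)
J_ω[:, 3] = z_3
entry J[5][3] = 0.5000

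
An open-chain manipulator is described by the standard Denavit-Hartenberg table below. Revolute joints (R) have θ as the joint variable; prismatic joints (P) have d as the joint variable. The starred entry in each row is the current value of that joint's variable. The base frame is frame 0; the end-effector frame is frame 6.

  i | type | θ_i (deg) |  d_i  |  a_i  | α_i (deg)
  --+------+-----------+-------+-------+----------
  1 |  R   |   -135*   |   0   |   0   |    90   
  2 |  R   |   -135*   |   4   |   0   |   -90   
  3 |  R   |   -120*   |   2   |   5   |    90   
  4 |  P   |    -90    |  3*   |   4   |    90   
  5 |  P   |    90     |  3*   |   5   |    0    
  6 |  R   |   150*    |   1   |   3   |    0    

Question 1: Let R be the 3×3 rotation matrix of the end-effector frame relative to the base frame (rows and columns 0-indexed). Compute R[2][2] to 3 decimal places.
-0.354

End-effector z-axis (col 2 of R) = (0.8624,-0.3624,-0.3536)
R[2][2] = -0.3536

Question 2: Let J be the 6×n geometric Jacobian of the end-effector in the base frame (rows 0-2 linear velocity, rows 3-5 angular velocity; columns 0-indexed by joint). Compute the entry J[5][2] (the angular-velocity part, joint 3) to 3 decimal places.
axis z_2 = (-0.5000,-0.5000,-0.7071); lever o_n−o_2 = (-1.0416,-3.6366,4.0151)
cross product → J_v[:, 2] = (-4.5790,2.7441,1.2975)
J_ω[:, 2] = z_2
entry J[5][2] = -0.7071

-0.707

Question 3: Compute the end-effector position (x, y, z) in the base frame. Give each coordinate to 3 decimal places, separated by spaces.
-3.870 -0.808 4.015

after link 1: o_1 = (0.0000, 0.0000, 0.0000)
after link 2: o_2 = (-2.8284, 2.8284, 0.0000)
after link 3: o_3 = (-8.1403, 3.6403, 0.3536)
after link 4: o_4 = (-6.3787, 3.2806, 5.0191)
after link 5: o_5 = (-4.1888, -1.7394, 7.0203)
after link 6: o_6 = (-3.8700, -0.8082, 4.0151)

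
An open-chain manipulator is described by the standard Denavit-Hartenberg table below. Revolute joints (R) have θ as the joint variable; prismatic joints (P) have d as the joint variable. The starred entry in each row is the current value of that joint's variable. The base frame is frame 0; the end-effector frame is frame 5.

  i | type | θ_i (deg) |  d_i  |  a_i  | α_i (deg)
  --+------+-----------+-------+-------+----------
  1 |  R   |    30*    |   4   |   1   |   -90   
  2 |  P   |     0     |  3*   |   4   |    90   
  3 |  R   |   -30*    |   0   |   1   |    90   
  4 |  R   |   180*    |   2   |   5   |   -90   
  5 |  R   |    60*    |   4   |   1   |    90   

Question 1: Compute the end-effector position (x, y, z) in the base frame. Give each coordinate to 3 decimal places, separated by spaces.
after link 1: o_1 = (0.8660, 0.5000, 4.0000)
after link 2: o_2 = (2.8301, 5.0981, 4.0000)
after link 3: o_3 = (3.8301, 5.0981, 4.0000)
after link 4: o_4 = (-1.1699, 3.0981, 4.0000)
after link 5: o_5 = (-1.6699, 3.9641, 0.0000)

-1.670 3.964 0.000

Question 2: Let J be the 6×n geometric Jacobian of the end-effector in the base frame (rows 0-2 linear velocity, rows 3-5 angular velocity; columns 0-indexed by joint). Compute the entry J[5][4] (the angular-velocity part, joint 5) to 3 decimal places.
axis z_4 = (-0.0000,-0.0000,-1.0000); lever o_n−o_4 = (-0.5000,0.8660,-4.0000)
cross product → J_v[:, 4] = (0.8660,0.5000,-0.0000)
J_ω[:, 4] = z_4
entry J[5][4] = -1.0000

-1.000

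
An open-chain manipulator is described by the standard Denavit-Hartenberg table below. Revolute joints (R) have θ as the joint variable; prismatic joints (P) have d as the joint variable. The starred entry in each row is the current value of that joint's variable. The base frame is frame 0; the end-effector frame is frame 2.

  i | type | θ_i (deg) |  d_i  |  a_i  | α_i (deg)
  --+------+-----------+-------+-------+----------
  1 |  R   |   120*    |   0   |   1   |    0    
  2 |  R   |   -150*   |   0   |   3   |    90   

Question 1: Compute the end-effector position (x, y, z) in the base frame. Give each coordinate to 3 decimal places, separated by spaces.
2.098 -0.634 0.000

after link 1: o_1 = (-0.5000, 0.8660, 0.0000)
after link 2: o_2 = (2.0981, -0.6340, 0.0000)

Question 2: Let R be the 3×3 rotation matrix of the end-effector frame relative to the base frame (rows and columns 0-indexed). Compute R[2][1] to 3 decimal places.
1.000

End-effector y-axis (col 1 of R) = (0.0000,0.0000,1.0000)
R[2][1] = 1.0000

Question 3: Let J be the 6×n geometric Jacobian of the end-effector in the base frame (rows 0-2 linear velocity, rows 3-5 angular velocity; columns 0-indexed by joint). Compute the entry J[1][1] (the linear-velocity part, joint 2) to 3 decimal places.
axis z_1 = (0.0000,0.0000,1.0000); lever o_n−o_1 = (2.5981,-1.5000,0.0000)
cross product → J_v[:, 1] = (1.5000,2.5981,-0.0000)
J_ω[:, 1] = z_1
entry J[1][1] = 2.5981

2.598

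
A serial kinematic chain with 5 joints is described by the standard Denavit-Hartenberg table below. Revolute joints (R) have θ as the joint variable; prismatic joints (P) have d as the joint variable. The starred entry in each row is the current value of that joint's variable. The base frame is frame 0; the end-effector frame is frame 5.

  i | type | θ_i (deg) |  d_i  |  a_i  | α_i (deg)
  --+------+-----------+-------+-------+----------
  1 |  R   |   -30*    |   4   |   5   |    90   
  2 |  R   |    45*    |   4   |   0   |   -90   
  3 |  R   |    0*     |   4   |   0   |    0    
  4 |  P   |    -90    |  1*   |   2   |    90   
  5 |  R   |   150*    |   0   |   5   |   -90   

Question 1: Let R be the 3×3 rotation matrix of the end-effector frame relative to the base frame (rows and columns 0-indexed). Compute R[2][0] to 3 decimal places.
End-effector x-axis (col 0 of R) = (0.1268,0.9268,0.3536)
R[2][0] = 0.3536

0.354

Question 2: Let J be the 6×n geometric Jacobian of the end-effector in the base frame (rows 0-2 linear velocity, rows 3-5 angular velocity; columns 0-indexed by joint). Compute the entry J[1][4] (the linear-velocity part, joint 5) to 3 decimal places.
axis z_4 = (-0.6124,0.3536,-0.7071); lever o_n−o_4 = (0.6341,4.6339,1.7678)
cross product → J_v[:, 4] = (3.9017,0.6341,-3.0619)
J_ω[:, 4] = z_4
entry J[1][4] = 0.6341

0.634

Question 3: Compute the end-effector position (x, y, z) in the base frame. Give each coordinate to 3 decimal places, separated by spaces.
after link 1: o_1 = (4.3301, -2.5000, 4.0000)
after link 2: o_2 = (2.3301, -5.9641, 4.0000)
after link 3: o_3 = (-0.1194, -4.5499, 6.8284)
after link 4: o_4 = (-1.7317, -5.9284, 7.5355)
after link 5: o_5 = (-1.0976, -1.2945, 9.3033)

-1.098 -1.295 9.303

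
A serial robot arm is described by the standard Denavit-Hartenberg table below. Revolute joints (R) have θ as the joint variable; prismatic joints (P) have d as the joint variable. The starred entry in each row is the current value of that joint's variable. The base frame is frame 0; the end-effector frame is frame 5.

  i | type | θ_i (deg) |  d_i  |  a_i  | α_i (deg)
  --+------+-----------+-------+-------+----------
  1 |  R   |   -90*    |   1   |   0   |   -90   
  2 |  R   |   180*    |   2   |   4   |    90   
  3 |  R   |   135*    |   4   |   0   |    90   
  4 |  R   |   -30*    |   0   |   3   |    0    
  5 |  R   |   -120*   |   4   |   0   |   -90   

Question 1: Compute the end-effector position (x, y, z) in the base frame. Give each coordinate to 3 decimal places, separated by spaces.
after link 1: o_1 = (0.0000, 0.0000, 1.0000)
after link 2: o_2 = (2.0000, 4.0000, 1.0000)
after link 3: o_3 = (2.0000, 4.0000, -3.0000)
after link 4: o_4 = (3.8371, 2.1629, -1.5000)
after link 5: o_5 = (6.6655, 4.9913, -1.5000)

6.666 4.991 -1.500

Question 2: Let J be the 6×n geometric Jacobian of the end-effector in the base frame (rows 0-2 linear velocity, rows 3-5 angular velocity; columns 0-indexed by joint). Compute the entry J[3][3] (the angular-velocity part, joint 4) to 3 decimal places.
0.707

axis z_3 = (0.7071,0.7071,-0.0000); lever o_n−o_3 = (4.6655,0.9913,1.5000)
cross product → J_v[:, 3] = (1.0607,-1.0607,-2.5981)
J_ω[:, 3] = z_3
entry J[3][3] = 0.7071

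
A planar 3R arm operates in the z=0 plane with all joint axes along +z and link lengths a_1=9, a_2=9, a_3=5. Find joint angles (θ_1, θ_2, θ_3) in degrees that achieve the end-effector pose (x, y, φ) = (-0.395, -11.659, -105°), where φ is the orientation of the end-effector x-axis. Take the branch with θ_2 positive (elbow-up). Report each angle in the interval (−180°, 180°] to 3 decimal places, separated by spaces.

wrist centre = target − a_3·(cos φ, sin φ) = (0.8991, -6.8294)
cos θ_2 = (47.4487−9²−9²)/(2·9·9) = -0.7071; θ_2 = 135.0000° (elbow-up)
β = atan2(-6.8294,0.8991) = -82.5001°; ψ = atan2(6.3640,2.6360) = 67.5000°
θ_1 = β − ψ = -150.0001°
θ_3 = φ − θ_1 − θ_2 = -89.9999° (wrapped to (-180°,180°])

-150.000 135.000 -90.000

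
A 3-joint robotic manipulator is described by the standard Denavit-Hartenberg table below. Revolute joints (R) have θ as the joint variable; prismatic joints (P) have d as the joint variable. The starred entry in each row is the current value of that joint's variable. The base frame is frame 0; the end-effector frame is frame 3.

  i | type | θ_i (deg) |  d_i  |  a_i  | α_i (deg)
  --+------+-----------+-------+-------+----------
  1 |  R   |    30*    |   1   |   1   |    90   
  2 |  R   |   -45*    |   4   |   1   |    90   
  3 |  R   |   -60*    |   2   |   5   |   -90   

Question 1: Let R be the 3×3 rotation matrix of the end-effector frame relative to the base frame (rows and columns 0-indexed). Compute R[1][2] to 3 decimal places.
End-effector z-axis (col 2 of R) = (0.7803,-0.1268,-0.6124)
R[1][2] = -0.1268

-0.127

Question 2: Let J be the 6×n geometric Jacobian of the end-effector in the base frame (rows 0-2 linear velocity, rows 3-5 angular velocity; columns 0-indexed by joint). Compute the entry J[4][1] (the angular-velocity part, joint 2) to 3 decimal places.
axis z_1 = (0.5000,-0.8660,0.0000); lever o_n−o_1 = (0.7535,0.8162,-3.8891)
cross product → J_v[:, 1] = (3.3680,1.9445,1.0607)
J_ω[:, 1] = z_1
entry J[4][1] = -0.8660

-0.866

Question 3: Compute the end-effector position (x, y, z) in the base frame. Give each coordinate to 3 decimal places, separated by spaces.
1.620 1.316 -2.889

after link 1: o_1 = (0.8660, 0.5000, 1.0000)
after link 2: o_2 = (3.4784, -2.6105, 0.2929)
after link 3: o_3 = (1.6195, 1.3162, -2.8891)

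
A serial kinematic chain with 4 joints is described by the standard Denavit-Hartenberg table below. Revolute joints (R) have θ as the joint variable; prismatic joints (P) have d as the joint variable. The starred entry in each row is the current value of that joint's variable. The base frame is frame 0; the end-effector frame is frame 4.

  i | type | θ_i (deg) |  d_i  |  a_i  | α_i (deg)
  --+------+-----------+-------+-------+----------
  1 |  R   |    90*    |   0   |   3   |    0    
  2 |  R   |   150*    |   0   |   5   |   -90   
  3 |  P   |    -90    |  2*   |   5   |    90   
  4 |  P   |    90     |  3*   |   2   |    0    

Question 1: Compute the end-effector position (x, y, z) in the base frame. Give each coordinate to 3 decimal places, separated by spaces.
2.464 -0.732 5.000

after link 1: o_1 = (0.0000, 3.0000, 0.0000)
after link 2: o_2 = (-2.5000, -1.3301, 0.0000)
after link 3: o_3 = (-0.7679, -2.3301, 5.0000)
after link 4: o_4 = (2.4641, -0.7321, 5.0000)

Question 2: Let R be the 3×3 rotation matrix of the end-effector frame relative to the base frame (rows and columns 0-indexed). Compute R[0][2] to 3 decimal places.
0.500

End-effector z-axis (col 2 of R) = (0.5000,0.8660,0.0000)
R[0][2] = 0.5000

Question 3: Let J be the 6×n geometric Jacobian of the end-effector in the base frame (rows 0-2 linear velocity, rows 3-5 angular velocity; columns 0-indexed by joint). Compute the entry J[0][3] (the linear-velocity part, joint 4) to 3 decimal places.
prismatic axis z_3 = (0.5000,0.8660,0.0000)
J_v[:, 3] = z_3; J_ω[:, 3] = (0,0,0)
entry J[0][3] = 0.5000

0.500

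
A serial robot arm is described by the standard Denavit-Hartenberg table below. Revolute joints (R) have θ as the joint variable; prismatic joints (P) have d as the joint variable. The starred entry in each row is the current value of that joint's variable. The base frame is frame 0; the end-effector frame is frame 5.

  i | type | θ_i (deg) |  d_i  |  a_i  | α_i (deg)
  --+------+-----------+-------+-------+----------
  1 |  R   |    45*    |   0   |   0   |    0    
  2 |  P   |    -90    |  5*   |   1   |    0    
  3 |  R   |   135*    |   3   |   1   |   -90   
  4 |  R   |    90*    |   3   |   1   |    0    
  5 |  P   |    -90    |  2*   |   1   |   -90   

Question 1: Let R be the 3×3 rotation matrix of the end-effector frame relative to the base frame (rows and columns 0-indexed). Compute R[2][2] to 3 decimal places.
End-effector z-axis (col 2 of R) = (-0.0000,0.0000,-1.0000)
R[2][2] = -1.0000

-1.000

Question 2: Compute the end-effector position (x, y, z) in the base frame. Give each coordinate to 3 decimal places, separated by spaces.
after link 1: o_1 = (0.0000, 0.0000, 0.0000)
after link 2: o_2 = (0.7071, -0.7071, 5.0000)
after link 3: o_3 = (0.7071, 0.2929, 8.0000)
after link 4: o_4 = (-2.2929, 0.2929, 7.0000)
after link 5: o_5 = (-4.2929, 1.2929, 7.0000)

-4.293 1.293 7.000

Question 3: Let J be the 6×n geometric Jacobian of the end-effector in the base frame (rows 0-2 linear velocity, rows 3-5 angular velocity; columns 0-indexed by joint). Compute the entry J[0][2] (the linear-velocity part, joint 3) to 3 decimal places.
axis z_2 = (0.0000,0.0000,1.0000); lever o_n−o_2 = (-5.0000,2.0000,2.0000)
cross product → J_v[:, 2] = (-2.0000,-5.0000,0.0000)
J_ω[:, 2] = z_2
entry J[0][2] = -2.0000

-2.000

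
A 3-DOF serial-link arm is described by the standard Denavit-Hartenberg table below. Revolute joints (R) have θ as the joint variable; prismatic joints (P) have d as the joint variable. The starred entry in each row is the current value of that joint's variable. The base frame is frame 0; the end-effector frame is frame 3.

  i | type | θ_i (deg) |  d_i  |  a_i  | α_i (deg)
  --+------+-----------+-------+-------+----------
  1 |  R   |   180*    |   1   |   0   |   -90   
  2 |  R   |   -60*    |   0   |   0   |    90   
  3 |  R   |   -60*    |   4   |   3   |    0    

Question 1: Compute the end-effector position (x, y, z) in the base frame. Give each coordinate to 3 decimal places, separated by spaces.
2.714 2.598 4.299

after link 1: o_1 = (0.0000, 0.0000, 1.0000)
after link 2: o_2 = (0.0000, 0.0000, 1.0000)
after link 3: o_3 = (2.7141, 2.5981, 4.2990)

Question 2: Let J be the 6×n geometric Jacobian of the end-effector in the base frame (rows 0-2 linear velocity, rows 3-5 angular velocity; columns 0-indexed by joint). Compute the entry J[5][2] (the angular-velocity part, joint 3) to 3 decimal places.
axis z_2 = (0.8660,-0.0000,0.5000); lever o_n−o_2 = (2.7141,2.5981,3.2990)
cross product → J_v[:, 2] = (-1.2990,-1.5000,2.2500)
J_ω[:, 2] = z_2
entry J[5][2] = 0.5000

0.500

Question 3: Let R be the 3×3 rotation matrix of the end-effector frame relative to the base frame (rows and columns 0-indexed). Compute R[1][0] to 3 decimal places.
End-effector x-axis (col 0 of R) = (-0.2500,0.8660,0.4330)
R[1][0] = 0.8660

0.866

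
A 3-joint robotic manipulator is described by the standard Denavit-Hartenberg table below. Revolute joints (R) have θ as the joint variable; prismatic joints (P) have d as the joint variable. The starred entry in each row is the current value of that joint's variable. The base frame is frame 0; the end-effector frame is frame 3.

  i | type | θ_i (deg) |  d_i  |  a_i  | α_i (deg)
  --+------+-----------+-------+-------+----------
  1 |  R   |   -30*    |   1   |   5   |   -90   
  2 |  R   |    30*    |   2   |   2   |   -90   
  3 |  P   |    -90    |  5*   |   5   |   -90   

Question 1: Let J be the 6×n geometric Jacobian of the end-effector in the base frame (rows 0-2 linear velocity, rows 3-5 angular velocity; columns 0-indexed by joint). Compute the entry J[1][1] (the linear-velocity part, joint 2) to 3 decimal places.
2.665

axis z_1 = (0.5000,0.8660,0.0000); lever o_n−o_1 = (2.8349,6.4462,-5.3301)
cross product → J_v[:, 1] = (-4.6160,2.6651,0.7679)
J_ω[:, 1] = z_1
entry J[1][1] = 2.6651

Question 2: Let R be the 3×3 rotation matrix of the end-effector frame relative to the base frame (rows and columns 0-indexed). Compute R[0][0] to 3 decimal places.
0.500

End-effector x-axis (col 0 of R) = (0.5000,0.8660,0.0000)
R[0][0] = 0.5000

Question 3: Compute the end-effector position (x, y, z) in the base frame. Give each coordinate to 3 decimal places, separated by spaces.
7.165 3.946 -4.330

after link 1: o_1 = (4.3301, -2.5000, 1.0000)
after link 2: o_2 = (6.8301, -1.6340, 0.0000)
after link 3: o_3 = (7.1651, 3.9462, -4.3301)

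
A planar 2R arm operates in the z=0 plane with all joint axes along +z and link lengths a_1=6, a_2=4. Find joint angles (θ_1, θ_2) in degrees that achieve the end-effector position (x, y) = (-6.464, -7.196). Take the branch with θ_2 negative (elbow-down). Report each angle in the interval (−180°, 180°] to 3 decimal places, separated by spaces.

cos θ_2 = (93.5657−6²−4²)/(2·6·4) = 0.8660; θ_2 = -30.0084° (elbow-down)
β = atan2(-7.1960,-6.4640) = -131.9326°; ψ = atan2(-2.0005,9.4638) = -11.9358°
θ_1 = β − ψ = -119.9969°

-119.997 -30.008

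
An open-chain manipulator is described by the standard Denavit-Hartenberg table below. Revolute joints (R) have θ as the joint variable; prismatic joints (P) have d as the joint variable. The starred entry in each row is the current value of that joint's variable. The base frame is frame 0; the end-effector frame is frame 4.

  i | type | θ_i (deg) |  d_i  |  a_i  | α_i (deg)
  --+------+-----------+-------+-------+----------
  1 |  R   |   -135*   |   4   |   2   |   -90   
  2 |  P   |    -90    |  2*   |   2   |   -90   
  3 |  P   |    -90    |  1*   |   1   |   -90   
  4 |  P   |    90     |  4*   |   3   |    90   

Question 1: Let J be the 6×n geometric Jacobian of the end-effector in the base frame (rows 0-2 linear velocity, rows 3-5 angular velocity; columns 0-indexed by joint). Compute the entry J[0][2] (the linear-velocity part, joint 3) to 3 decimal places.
-0.707

prismatic axis z_2 = (-0.7071,-0.7071,-0.0000)
J_v[:, 2] = z_2; J_ω[:, 2] = (0,0,0)
entry J[0][2] = -0.7071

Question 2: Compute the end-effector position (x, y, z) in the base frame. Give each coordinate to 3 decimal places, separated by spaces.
after link 1: o_1 = (-1.4142, -1.4142, 4.0000)
after link 2: o_2 = (0.0000, -2.8284, 6.0000)
after link 3: o_3 = (0.0000, -4.2426, 6.0000)
after link 4: o_4 = (2.1213, -2.1213, 10.0000)

2.121 -2.121 10.000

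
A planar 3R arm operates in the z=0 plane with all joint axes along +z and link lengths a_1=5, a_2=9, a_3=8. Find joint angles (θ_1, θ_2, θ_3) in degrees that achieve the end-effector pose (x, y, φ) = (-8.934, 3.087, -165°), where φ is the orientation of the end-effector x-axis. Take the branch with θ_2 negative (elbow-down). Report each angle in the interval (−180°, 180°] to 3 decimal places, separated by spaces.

wrist centre = target − a_3·(cos φ, sin φ) = (-1.2066, 5.1576)
cos θ_2 = (28.0562−5²−9²)/(2·5·9) = -0.8660; θ_2 = -150.0019° (elbow-down)
β = atan2(5.1576,-1.2066) = 103.1674°; ψ = atan2(-4.4997,-2.7944) = -121.8406°
θ_1 = β − ψ = 225.0080°
θ_3 = φ − θ_1 − θ_2 = 119.9939° (wrapped to (-180°,180°])

-134.992 -150.002 119.994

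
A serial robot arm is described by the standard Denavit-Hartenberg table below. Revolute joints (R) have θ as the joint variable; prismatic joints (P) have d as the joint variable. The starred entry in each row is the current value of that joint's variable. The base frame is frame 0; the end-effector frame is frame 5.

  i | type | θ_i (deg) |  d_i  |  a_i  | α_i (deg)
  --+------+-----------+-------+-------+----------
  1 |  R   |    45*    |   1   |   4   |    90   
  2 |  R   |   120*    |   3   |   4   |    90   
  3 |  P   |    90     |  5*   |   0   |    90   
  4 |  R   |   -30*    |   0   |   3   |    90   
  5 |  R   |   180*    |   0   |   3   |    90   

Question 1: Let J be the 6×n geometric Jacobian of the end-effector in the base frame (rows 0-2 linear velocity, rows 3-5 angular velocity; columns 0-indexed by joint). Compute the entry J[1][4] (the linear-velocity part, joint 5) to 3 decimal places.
1.061

axis z_4 = (-0.8839,-0.1768,-0.4330); lever o_n−o_4 = (-0.9186,2.7557,0.7500)
cross product → J_v[:, 4] = (1.0607,1.0607,-2.5981)
J_ω[:, 4] = z_4
entry J[1][4] = 1.0607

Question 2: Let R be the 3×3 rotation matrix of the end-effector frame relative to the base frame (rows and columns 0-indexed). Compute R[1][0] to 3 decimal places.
0.919

End-effector x-axis (col 0 of R) = (-0.3062,0.9186,0.2500)
R[1][0] = 0.9186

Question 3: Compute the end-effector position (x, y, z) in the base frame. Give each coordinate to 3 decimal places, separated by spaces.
after link 1: o_1 = (2.8284, 2.8284, 1.0000)
after link 2: o_2 = (3.5355, -0.7071, 4.4641)
after link 3: o_3 = (6.5974, 2.3548, 6.9641)
after link 4: o_4 = (7.5160, -0.4009, 6.2141)
after link 5: o_5 = (6.5974, 2.3548, 6.9641)

6.597 2.355 6.964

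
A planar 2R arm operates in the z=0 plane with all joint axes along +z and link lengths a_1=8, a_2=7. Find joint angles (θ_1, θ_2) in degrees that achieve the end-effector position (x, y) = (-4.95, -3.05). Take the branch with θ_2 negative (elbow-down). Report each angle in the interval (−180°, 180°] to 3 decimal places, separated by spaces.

-90.004 -134.999

cos θ_2 = (33.8050−8²−7²)/(2·8·7) = -0.7071; θ_2 = -134.9993° (elbow-down)
β = atan2(-3.0500,-4.9500) = -148.3602°; ψ = atan2(-4.9498,3.0503) = -58.3566°
θ_1 = β − ψ = -90.0036°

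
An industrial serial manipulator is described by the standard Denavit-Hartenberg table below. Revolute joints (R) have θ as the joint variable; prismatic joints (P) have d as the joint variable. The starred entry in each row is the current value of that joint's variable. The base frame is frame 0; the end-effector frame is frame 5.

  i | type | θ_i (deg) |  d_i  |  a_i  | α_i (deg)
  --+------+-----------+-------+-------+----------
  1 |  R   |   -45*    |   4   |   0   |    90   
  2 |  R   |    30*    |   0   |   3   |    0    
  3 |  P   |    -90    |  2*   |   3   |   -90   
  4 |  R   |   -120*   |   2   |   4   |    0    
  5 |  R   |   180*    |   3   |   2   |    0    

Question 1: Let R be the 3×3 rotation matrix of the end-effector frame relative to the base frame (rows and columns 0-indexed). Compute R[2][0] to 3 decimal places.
End-effector x-axis (col 0 of R) = (0.7891,0.4356,-0.4330)
R[2][0] = -0.4330

-0.433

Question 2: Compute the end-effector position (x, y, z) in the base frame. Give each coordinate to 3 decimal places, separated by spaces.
2.967 -8.245 6.268

after link 1: o_1 = (0.0000, 0.0000, 4.0000)
after link 2: o_2 = (1.8371, -1.8371, 5.5000)
after link 3: o_3 = (1.4836, -4.3120, 2.9019)
after link 4: o_4 = (-0.4483, -7.2791, 5.6340)
after link 5: o_5 = (2.9671, -8.2450, 6.2679)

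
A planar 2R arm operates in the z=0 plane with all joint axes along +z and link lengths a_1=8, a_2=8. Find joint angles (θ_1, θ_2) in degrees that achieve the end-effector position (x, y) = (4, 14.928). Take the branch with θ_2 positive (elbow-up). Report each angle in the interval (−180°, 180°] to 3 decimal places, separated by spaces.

59.997 30.005

cos θ_2 = (238.8452−8²−8²)/(2·8·8) = 0.8660; θ_2 = 30.0054° (elbow-up)
β = atan2(14.9280,4.0000) = 74.9998°; ψ = atan2(4.0007,14.9278) = 15.0027°
θ_1 = β − ψ = 59.9971°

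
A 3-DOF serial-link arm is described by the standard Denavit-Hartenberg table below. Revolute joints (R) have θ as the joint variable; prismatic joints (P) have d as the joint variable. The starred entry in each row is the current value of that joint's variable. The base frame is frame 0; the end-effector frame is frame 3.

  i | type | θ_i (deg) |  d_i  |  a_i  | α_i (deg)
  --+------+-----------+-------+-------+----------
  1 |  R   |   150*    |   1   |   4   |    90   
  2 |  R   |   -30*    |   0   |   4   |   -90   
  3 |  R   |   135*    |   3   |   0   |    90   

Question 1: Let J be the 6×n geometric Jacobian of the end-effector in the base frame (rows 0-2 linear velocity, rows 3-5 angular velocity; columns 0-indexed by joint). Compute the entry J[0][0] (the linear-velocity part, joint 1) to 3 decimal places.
axis z_0 = ẑ; lever o_n−o_0 = (-7.7631,4.4821,1.5981)
cross product → J_v[:, 0] = (-4.4821,-7.7631,0.0000)
J_ω[:, 0] = z_0
entry J[0][0] = -4.4821

-4.482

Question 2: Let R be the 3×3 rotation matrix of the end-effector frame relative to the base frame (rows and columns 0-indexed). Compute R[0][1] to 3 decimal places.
End-effector y-axis (col 1 of R) = (-0.4330,0.2500,0.8660)
R[0][1] = -0.4330

-0.433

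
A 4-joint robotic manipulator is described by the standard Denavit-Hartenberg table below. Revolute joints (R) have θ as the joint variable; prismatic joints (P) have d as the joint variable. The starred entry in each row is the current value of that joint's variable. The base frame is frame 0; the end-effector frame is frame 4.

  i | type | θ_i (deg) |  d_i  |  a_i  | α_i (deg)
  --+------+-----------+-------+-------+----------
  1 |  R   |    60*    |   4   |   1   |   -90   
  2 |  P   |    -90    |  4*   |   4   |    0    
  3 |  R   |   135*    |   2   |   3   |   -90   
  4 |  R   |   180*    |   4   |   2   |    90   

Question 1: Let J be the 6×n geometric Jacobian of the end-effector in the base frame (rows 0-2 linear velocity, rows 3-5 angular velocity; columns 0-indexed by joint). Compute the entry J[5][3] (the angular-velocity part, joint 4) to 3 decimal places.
-0.707

axis z_3 = (-0.3536,-0.6124,-0.7071); lever o_n−o_3 = (-2.1213,-3.6742,-1.4142)
cross product → J_v[:, 3] = (-1.7321,1.0000,0.0000)
J_ω[:, 3] = z_3
entry J[5][3] = -0.7071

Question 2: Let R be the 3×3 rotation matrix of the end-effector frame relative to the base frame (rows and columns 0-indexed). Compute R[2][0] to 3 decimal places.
End-effector x-axis (col 0 of R) = (-0.3536,-0.6124,0.7071)
R[2][0] = 0.7071

0.707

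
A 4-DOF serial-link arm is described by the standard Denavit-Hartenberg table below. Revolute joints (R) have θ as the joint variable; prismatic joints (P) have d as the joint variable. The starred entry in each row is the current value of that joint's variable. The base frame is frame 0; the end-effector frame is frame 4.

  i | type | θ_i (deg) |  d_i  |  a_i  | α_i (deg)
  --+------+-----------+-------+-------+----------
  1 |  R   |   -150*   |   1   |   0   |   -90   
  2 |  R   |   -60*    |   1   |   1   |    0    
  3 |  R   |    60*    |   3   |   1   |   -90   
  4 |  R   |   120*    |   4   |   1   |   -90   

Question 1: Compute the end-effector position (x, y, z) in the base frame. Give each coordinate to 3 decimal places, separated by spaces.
after link 1: o_1 = (0.0000, 0.0000, 1.0000)
after link 2: o_2 = (0.0670, -1.1160, 1.8660)
after link 3: o_3 = (0.7010, -4.2141, 1.8660)
after link 4: o_4 = (0.7010, -3.2141, -2.1340)

0.701 -3.214 -2.134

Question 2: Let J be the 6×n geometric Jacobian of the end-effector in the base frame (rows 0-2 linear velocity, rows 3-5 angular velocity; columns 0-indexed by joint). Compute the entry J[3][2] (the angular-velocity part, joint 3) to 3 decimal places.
axis z_2 = (0.5000,-0.8660,0.0000); lever o_n−o_2 = (0.6340,-2.0981,-4.0000)
cross product → J_v[:, 2] = (3.4641,2.0000,-0.5000)
J_ω[:, 2] = z_2
entry J[3][2] = 0.5000

0.500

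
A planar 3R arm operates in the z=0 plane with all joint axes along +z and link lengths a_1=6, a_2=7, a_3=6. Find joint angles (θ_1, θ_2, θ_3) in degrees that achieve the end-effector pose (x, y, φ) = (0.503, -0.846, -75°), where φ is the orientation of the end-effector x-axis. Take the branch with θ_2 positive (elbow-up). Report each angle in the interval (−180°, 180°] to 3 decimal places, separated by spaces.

23.954 135.003 126.044

wrist centre = target − a_3·(cos φ, sin φ) = (-1.0499, 4.9496)
cos θ_2 = (25.6004−6²−7²)/(2·6·7) = -0.7071; θ_2 = 135.0025° (elbow-up)
β = atan2(4.9496,-1.0499) = 101.9762°; ψ = atan2(4.9495,1.0500) = 78.0224°
θ_1 = β − ψ = 23.9538°
θ_3 = φ − θ_1 − θ_2 = 126.0436° (wrapped to (-180°,180°])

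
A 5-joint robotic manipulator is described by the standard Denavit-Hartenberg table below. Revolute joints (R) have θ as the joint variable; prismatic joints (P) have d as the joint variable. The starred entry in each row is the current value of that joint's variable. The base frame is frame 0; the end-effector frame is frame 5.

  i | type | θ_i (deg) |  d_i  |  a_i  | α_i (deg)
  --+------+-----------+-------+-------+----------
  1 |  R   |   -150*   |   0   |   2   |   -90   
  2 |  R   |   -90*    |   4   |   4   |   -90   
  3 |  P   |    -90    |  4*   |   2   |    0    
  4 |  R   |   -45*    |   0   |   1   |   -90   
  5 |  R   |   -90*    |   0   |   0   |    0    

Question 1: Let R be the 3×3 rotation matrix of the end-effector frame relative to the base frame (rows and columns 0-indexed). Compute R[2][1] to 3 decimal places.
End-effector y-axis (col 1 of R) = (0.3536,-0.6124,-0.7071)
R[2][1] = -0.7071

-0.707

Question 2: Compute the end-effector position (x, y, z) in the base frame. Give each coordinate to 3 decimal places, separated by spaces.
after link 1: o_1 = (-1.7321, -1.0000, 0.0000)
after link 2: o_2 = (0.2679, -4.4641, 4.0000)
after link 3: o_3 = (-2.1962, -8.1962, 4.0000)
after link 4: o_4 = (-1.8426, -8.8085, 3.2929)
after link 5: o_5 = (-1.8426, -8.8085, 3.2929)

-1.843 -8.809 3.293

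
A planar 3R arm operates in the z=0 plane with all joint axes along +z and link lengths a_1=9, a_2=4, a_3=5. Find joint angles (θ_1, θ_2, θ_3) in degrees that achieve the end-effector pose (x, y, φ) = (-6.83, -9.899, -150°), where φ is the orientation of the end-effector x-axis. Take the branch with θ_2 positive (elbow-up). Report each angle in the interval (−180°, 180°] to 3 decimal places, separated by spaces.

wrist centre = target − a_3·(cos φ, sin φ) = (-2.4999, -7.3990)
cos θ_2 = (60.9946−9²−4²)/(2·9·4) = -0.5001; θ_2 = 120.0050° (elbow-up)
β = atan2(-7.3990,-2.4999) = -108.6684°; ψ = atan2(3.4639,6.9997) = 26.3293°
θ_1 = β − ψ = -134.9977°
θ_3 = φ − θ_1 − θ_2 = -135.0073° (wrapped to (-180°,180°])

-134.998 120.005 -135.007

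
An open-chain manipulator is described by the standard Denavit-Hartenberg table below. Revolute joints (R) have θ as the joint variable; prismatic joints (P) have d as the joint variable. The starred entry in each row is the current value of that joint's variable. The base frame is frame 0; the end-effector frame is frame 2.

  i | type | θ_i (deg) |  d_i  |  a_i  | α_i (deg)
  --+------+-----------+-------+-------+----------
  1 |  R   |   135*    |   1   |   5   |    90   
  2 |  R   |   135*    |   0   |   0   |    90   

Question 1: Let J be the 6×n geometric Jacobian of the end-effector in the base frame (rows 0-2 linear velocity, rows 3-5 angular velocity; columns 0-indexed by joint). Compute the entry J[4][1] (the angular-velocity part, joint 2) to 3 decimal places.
0.707

axis z_1 = (0.7071,0.7071,0.0000); lever o_n−o_1 = (0.0000,0.0000,0.0000)
cross product → J_v[:, 1] = (0.0000,0.0000,0.0000)
J_ω[:, 1] = z_1
entry J[4][1] = 0.7071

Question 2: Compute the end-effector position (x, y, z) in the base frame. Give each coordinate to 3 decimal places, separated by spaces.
after link 1: o_1 = (-3.5355, 3.5355, 1.0000)
after link 2: o_2 = (-3.5355, 3.5355, 1.0000)

-3.536 3.536 1.000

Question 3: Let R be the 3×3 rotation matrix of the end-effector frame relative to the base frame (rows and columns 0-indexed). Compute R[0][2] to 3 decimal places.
End-effector z-axis (col 2 of R) = (-0.5000,0.5000,0.7071)
R[0][2] = -0.5000

-0.500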